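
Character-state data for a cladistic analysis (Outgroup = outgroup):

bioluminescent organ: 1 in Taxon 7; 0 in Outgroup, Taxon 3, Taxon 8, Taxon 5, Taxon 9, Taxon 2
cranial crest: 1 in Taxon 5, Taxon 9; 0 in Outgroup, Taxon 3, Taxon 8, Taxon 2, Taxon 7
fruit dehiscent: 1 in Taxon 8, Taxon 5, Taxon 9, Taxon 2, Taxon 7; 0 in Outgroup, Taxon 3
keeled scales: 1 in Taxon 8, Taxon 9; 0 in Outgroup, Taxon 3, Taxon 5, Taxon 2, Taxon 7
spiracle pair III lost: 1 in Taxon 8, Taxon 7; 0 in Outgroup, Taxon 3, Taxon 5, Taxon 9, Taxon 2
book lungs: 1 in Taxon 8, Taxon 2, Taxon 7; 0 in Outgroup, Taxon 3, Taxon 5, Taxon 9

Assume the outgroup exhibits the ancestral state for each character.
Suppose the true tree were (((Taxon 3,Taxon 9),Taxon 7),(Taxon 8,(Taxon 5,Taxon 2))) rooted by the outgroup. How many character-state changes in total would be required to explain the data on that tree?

Map each character onto (((Taxon 3,Taxon 9),Taxon 7),(Taxon 8,(Taxon 5,Taxon 2))) (rooted by Outgroup) and count the minimum state changes it requires (Fitch parsimony):
bioluminescent organ: 1; cranial crest: 2; fruit dehiscent: 2; keeled scales: 2; spiracle pair III lost: 2; book lungs: 3.
Total tree length = 12.

12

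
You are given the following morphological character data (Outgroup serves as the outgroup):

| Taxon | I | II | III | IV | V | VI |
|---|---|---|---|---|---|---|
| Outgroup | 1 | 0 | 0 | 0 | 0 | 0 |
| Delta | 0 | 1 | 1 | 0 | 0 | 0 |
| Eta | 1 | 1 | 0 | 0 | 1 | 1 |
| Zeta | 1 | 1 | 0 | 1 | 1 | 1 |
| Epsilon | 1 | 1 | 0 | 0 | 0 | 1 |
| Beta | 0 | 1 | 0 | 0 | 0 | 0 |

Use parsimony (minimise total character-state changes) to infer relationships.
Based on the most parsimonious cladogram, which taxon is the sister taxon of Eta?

Character polarity is set by the outgroup: the derived state is whichever differs from the outgroup's state, so for I the derived state is '0', and for the remaining characters it is '1'.
I (derived state '0') is shared by Beta and Delta — a synapomorphy uniting that clade.
All ingroup taxa share the derived state '1' for II; it defines the ingroup but does not resolve relationships within it.
III: derived state '1' in Delta only — an autapomorphy, so it tells us nothing about relationships among taxa.
IV (derived state '1') is unique to Zeta (autapomorphy; uninformative for grouping).
V (derived state '1') is shared by Eta and Zeta — a synapomorphy uniting that clade.
Only Epsilon, Eta, and Zeta show the derived state '1' for VI, supporting them as a clade.
Most parsimonious ingroup topology: ((Delta,Beta),((Eta,Zeta),Epsilon)).
Eta and Zeta form a cherry on this tree, so they are sister taxa.

Zeta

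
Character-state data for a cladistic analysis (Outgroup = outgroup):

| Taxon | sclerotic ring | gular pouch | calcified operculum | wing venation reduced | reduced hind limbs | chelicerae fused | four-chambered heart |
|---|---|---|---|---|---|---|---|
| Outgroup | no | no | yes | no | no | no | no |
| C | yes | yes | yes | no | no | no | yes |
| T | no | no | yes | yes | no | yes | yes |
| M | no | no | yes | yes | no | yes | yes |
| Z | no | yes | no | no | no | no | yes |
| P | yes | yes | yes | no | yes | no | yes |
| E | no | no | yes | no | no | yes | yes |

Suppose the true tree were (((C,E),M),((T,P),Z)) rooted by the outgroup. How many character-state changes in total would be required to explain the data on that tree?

Map each character onto (((C,E),M),((T,P),Z)) (rooted by Outgroup) and count the minimum state changes it requires (Fitch parsimony):
sclerotic ring: 2; gular pouch: 3; calcified operculum: 1; wing venation reduced: 2; reduced hind limbs: 1; chelicerae fused: 3; four-chambered heart: 1.
Total tree length = 13.

13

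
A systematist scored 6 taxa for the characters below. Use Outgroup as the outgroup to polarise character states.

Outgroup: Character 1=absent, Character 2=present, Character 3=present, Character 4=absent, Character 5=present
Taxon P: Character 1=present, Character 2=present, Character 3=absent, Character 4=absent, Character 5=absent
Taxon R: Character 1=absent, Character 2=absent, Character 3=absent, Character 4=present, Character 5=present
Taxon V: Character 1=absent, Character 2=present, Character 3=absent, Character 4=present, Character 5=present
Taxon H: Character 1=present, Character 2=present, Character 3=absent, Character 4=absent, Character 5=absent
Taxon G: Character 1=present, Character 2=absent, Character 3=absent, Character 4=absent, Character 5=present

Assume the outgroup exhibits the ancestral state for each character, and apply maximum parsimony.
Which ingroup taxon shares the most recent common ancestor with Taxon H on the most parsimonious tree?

Taxon P

Character polarity is set by the outgroup: the derived state is whichever differs from the outgroup's state, so for Character 2, Character 3, Character 5 the derived state is 'absent', and for the remaining characters it is 'present'.
Only Taxon G, Taxon H, and Taxon P show the derived state 'present' for Character 1, supporting them as a clade.
Character 2 (state 'absent') occurs in Taxon G and Taxon R but conflicts with the nesting implied by the other characters — most parsimoniously interpreted as homoplasy.
All ingroup taxa share the derived state 'absent' for Character 3; it defines the ingroup but does not resolve relationships within it.
Character 4 (derived state 'present') is shared by Taxon R and Taxon V — a synapomorphy uniting that clade.
Character 5 (derived state 'absent') is shared by Taxon H and Taxon P — a synapomorphy uniting that clade.
Most parsimonious ingroup topology: (((Taxon P,Taxon H),Taxon G),(Taxon R,Taxon V)).
Taxon H and Taxon P form a cherry on this tree, so they are sister taxa.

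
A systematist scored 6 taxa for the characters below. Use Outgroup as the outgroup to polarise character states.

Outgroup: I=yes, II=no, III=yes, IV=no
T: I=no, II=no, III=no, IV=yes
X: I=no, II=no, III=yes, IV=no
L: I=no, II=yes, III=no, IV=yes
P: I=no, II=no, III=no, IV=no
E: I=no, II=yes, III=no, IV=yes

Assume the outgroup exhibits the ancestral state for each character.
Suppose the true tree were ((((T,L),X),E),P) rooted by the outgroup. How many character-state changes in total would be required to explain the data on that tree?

7

Map each character onto ((((T,L),X),E),P) (rooted by Outgroup) and count the minimum state changes it requires (Fitch parsimony):
I: 1; II: 2; III: 2; IV: 2.
Total tree length = 7.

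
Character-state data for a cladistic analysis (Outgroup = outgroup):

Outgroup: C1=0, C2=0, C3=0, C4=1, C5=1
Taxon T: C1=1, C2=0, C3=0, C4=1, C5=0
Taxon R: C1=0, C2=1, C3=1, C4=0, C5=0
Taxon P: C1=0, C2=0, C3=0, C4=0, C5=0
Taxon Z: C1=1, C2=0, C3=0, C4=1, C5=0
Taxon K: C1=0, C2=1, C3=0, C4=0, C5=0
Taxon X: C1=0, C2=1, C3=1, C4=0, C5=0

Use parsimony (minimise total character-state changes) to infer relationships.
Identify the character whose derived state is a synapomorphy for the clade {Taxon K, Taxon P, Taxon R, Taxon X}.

Character polarity is set by the outgroup: the derived state is whichever differs from the outgroup's state, so for C4, C5 the derived state is '0', and for the remaining characters it is '1'.
Only Taxon T and Taxon Z show the derived state '1' for C1, supporting them as a clade.
C2 (derived state '1') is shared by Taxon K, Taxon R, and Taxon X — a synapomorphy uniting that clade.
C3: derived state '1' in Taxon R and Taxon X only — synapomorphy for {Taxon R, Taxon X}.
Only Taxon K, Taxon P, Taxon R, and Taxon X show the derived state '0' for C4, supporting them as a clade.
C5 (derived state '0') is shared by all ingroup taxa — unites the whole ingroup.
Most parsimonious ingroup topology: ((Taxon T,Taxon Z),(((Taxon R,Taxon X),Taxon K),Taxon P)).
The clade {Taxon K, Taxon P, Taxon R, Taxon X} is supported by C4: its derived state '0' occurs in exactly those taxa and in no other taxon (including the outgroup).

C4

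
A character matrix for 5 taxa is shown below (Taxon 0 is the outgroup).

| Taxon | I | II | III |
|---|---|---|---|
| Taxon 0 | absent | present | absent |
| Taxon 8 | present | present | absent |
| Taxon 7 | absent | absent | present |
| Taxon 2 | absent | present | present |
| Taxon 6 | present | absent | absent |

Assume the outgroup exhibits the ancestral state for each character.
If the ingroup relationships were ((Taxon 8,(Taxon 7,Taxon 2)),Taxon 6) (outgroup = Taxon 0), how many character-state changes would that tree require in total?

5

Map each character onto ((Taxon 8,(Taxon 7,Taxon 2)),Taxon 6) (rooted by Taxon 0) and count the minimum state changes it requires (Fitch parsimony):
I: 2; II: 2; III: 1.
Total tree length = 5.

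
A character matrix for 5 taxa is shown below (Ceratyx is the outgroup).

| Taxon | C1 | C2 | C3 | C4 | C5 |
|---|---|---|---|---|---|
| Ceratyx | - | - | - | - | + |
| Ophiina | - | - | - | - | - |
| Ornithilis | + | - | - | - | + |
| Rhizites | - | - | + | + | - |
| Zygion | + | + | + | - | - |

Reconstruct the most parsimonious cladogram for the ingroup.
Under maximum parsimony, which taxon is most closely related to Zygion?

Rhizites

Character polarity is set by the outgroup: the derived state is whichever differs from the outgroup's state, so for C5 the derived state is '-', and for the remaining characters it is '+'.
C1 groups Ornithilis and Zygion, which is incompatible with the clades supported by the remaining characters; treating it as convergent (homoplasy) costs fewer steps than any alternative tree.
C2: derived state '+' in Zygion only — an autapomorphy, so it tells us nothing about relationships among taxa.
Only Rhizites and Zygion show the derived state '+' for C3, supporting them as a clade.
C4: derived state '+' in Rhizites only — an autapomorphy, so it tells us nothing about relationships among taxa.
C5: derived state '-' in Ophiina, Rhizites, and Zygion only — synapomorphy for {Ophiina, Rhizites, Zygion}.
Most parsimonious ingroup topology: ((Ophiina,(Rhizites,Zygion)),Ornithilis).
Zygion and Rhizites form a cherry on this tree, so they are sister taxa.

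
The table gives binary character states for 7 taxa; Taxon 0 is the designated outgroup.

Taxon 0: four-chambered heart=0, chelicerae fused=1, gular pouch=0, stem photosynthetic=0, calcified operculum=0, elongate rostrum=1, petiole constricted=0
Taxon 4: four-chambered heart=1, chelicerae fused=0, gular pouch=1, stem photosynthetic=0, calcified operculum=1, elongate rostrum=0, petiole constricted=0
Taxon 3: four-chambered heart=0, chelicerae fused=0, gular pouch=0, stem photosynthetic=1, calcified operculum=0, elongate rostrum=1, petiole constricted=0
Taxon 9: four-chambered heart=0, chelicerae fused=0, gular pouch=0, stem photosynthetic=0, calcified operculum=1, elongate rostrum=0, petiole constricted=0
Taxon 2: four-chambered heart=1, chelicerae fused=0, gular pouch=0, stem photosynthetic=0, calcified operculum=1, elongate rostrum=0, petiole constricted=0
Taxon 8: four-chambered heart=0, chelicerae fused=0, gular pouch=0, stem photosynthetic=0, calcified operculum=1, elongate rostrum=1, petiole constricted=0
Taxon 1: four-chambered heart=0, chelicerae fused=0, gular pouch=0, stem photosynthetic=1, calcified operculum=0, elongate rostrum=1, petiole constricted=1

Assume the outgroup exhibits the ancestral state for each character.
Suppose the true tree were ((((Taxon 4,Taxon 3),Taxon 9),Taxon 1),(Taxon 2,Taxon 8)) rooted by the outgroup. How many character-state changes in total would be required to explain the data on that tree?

Map each character onto ((((Taxon 4,Taxon 3),Taxon 9),Taxon 1),(Taxon 2,Taxon 8)) (rooted by Taxon 0) and count the minimum state changes it requires (Fitch parsimony):
four-chambered heart: 2; chelicerae fused: 1; gular pouch: 1; stem photosynthetic: 2; calcified operculum: 3; elongate rostrum: 3; petiole constricted: 1.
Total tree length = 13.

13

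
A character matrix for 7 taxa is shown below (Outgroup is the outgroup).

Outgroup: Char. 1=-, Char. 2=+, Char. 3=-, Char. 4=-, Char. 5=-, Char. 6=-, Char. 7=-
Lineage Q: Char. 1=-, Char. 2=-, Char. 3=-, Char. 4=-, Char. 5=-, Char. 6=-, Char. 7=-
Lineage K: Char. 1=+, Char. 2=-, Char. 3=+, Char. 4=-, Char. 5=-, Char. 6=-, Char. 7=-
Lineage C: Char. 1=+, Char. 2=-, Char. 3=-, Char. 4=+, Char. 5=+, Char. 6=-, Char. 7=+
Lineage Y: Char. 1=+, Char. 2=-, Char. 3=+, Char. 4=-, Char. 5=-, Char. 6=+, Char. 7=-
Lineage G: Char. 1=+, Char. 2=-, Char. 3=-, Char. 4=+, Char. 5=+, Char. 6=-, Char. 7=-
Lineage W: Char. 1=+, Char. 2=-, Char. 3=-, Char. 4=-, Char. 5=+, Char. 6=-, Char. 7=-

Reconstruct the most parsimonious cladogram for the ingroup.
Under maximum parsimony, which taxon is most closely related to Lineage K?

Lineage Y

Character polarity is set by the outgroup: the derived state is whichever differs from the outgroup's state, so for Char. 2 the derived state is '-', and for the remaining characters it is '+'.
Only Lineage C, Lineage G, Lineage K, Lineage W, and Lineage Y show the derived state '+' for Char. 1, supporting them as a clade.
Char. 2 (derived state '-') is shared by all ingroup taxa — unites the whole ingroup.
Only Lineage K and Lineage Y show the derived state '+' for Char. 3, supporting them as a clade.
Char. 4 (derived state '+') is shared by Lineage C and Lineage G — a synapomorphy uniting that clade.
Char. 5 (derived state '+') is shared by Lineage C, Lineage G, and Lineage W — a synapomorphy uniting that clade.
Char. 6 (derived state '+') is unique to Lineage Y (autapomorphy; uninformative for grouping).
Char. 7 (derived state '+') is unique to Lineage C (autapomorphy; uninformative for grouping).
Most parsimonious ingroup topology: (Lineage Q,((Lineage K,Lineage Y),((Lineage C,Lineage G),Lineage W))).
Lineage K and Lineage Y form a cherry on this tree, so they are sister taxa.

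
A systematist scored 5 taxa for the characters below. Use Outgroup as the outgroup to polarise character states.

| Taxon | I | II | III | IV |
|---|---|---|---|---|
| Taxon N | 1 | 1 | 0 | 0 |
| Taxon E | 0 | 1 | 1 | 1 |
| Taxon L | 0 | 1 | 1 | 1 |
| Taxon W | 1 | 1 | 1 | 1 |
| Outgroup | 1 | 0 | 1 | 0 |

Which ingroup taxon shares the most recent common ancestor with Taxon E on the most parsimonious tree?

Taxon L

Character polarity is set by the outgroup: the derived state is whichever differs from the outgroup's state, so for I, III the derived state is '0', and for the remaining characters it is '1'.
I: derived state '0' in Taxon E and Taxon L only — synapomorphy for {Taxon E, Taxon L}.
All ingroup taxa share the derived state '1' for II; it defines the ingroup but does not resolve relationships within it.
III (derived state '0') is unique to Taxon N (autapomorphy; uninformative for grouping).
IV (derived state '1') is shared by Taxon E, Taxon L, and Taxon W — a synapomorphy uniting that clade.
Most parsimonious ingroup topology: ((Taxon W,(Taxon L,Taxon E)),Taxon N).
Taxon E and Taxon L form a cherry on this tree, so they are sister taxa.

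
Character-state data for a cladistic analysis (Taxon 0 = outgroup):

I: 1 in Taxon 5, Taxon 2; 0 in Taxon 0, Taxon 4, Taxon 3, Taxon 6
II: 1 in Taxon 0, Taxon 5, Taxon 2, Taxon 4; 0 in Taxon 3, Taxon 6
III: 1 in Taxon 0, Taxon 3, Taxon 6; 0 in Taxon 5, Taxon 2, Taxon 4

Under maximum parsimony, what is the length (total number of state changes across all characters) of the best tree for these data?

3

Character polarity is set by the outgroup: the derived state is whichever differs from the outgroup's state, so for II, III the derived state is '0', and for the remaining characters it is '1'.
I (derived state '1') is shared by Taxon 2 and Taxon 5 — a synapomorphy uniting that clade.
II: derived state '0' in Taxon 3 and Taxon 6 only — synapomorphy for {Taxon 3, Taxon 6}.
III (derived state '0') is shared by Taxon 2, Taxon 4, and Taxon 5 — a synapomorphy uniting that clade.
Most parsimonious ingroup topology: (((Taxon 5,Taxon 2),Taxon 4),(Taxon 3,Taxon 6)).
Changes per character on this tree: I: 1; II: 1; III: 1.
Total = 3.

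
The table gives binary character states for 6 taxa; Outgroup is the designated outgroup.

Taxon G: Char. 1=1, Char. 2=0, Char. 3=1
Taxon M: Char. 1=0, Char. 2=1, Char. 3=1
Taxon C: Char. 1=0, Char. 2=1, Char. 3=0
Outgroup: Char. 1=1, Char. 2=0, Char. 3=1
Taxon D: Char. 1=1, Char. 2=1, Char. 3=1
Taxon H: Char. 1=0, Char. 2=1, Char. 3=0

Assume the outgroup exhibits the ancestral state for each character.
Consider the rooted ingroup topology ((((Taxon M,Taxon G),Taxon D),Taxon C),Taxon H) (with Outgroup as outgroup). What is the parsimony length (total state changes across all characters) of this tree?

7

Map each character onto ((((Taxon M,Taxon G),Taxon D),Taxon C),Taxon H) (rooted by Outgroup) and count the minimum state changes it requires (Fitch parsimony):
Char. 1: 3; Char. 2: 2; Char. 3: 2.
Total tree length = 7.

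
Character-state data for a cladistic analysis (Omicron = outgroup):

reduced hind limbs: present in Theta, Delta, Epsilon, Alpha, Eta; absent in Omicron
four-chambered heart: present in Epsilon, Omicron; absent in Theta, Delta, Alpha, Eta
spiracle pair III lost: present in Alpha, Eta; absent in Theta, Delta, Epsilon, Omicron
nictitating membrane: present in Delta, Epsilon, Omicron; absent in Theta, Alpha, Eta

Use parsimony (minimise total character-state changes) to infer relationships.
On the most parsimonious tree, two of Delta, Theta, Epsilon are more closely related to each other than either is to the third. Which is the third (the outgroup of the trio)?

Character polarity is set by the outgroup: the derived state is whichever differs from the outgroup's state, so for four-chambered heart, nictitating membrane the derived state is 'absent', and for the remaining characters it is 'present'.
reduced hind limbs (derived state 'present') is shared by all ingroup taxa — unites the whole ingroup.
Only Alpha, Delta, Eta, and Theta show the derived state 'absent' for four-chambered heart, supporting them as a clade.
spiracle pair III lost: derived state 'present' in Alpha and Eta only — synapomorphy for {Alpha, Eta}.
Only Alpha, Eta, and Theta show the derived state 'absent' for nictitating membrane, supporting them as a clade.
Most parsimonious ingroup topology: ((((Eta,Alpha),Theta),Delta),Epsilon).
Theta and Delta share a more recent common ancestor with each other than either does with Epsilon, so Epsilon is the least closely related of the three.

Epsilon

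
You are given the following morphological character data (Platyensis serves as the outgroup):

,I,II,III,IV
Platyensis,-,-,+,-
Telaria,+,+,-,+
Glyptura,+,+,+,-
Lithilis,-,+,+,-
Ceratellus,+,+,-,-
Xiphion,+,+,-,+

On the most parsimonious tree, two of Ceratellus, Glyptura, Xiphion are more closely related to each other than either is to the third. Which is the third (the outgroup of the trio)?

Character polarity is set by the outgroup: the derived state is whichever differs from the outgroup's state, so for III the derived state is '-', and for the remaining characters it is '+'.
Only Ceratellus, Glyptura, Telaria, and Xiphion show the derived state '+' for I, supporting them as a clade.
II (derived state '+') is shared by all ingroup taxa — unites the whole ingroup.
III: derived state '-' in Ceratellus, Telaria, and Xiphion only — synapomorphy for {Ceratellus, Telaria, Xiphion}.
IV: derived state '+' in Telaria and Xiphion only — synapomorphy for {Telaria, Xiphion}.
Most parsimonious ingroup topology: ((((Telaria,Xiphion),Ceratellus),Glyptura),Lithilis).
Ceratellus and Xiphion share a more recent common ancestor with each other than either does with Glyptura, so Glyptura is the least closely related of the three.

Glyptura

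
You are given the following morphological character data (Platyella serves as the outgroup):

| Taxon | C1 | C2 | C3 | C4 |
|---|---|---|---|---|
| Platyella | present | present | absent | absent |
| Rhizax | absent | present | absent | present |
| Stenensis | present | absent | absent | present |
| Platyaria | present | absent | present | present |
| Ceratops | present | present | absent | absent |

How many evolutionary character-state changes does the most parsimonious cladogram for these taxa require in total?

4

Character polarity is set by the outgroup: the derived state is whichever differs from the outgroup's state, so for C1, C2 the derived state is 'absent', and for the remaining characters it is 'present'.
C1 (derived state 'absent') is unique to Rhizax (autapomorphy; uninformative for grouping).
Only Platyaria and Stenensis show the derived state 'absent' for C2, supporting them as a clade.
C3: derived state 'present' in Platyaria only — an autapomorphy, so it tells us nothing about relationships among taxa.
Only Platyaria, Rhizax, and Stenensis show the derived state 'present' for C4, supporting them as a clade.
Most parsimonious ingroup topology: ((Rhizax,(Stenensis,Platyaria)),Ceratops).
Changes per character on this tree: C1: 1; C2: 1; C3: 1; C4: 1.
Total = 4.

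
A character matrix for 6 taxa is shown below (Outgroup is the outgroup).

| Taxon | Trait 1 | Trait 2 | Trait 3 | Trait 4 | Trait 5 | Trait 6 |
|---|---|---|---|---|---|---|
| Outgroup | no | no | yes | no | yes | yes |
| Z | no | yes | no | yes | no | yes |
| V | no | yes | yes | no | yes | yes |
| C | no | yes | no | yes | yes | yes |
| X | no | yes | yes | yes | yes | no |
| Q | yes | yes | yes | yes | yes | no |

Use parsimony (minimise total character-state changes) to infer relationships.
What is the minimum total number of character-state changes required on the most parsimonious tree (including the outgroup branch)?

Character polarity is set by the outgroup: the derived state is whichever differs from the outgroup's state, so for Trait 3, Trait 5, Trait 6 the derived state is 'no', and for the remaining characters it is 'yes'.
Trait 1: derived state 'yes' in Q only — an autapomorphy, so it tells us nothing about relationships among taxa.
Trait 2 (derived state 'yes') is shared by all ingroup taxa — unites the whole ingroup.
Trait 3: derived state 'no' in C and Z only — synapomorphy for {C, Z}.
Only C, Q, X, and Z show the derived state 'yes' for Trait 4, supporting them as a clade.
Trait 5 (derived state 'no') is unique to Z (autapomorphy; uninformative for grouping).
Trait 6 (derived state 'no') is shared by Q and X — a synapomorphy uniting that clade.
Most parsimonious ingroup topology: (((Z,C),(X,Q)),V).
Changes per character on this tree: Trait 1: 1; Trait 2: 1; Trait 3: 1; Trait 4: 1; Trait 5: 1; Trait 6: 1.
Total = 6.

6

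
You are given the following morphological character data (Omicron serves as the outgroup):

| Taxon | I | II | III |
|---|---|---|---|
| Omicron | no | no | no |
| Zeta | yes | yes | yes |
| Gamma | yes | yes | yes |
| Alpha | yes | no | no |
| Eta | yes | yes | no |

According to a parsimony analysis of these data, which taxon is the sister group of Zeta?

Gamma

The outgroup has state 'no' for every character, so 'yes' is the derived state throughout.
All ingroup taxa share the derived state 'yes' for I; it defines the ingroup but does not resolve relationships within it.
II (derived state 'yes') is shared by Eta, Gamma, and Zeta — a synapomorphy uniting that clade.
III: derived state 'yes' in Gamma and Zeta only — synapomorphy for {Gamma, Zeta}.
Most parsimonious ingroup topology: (((Zeta,Gamma),Eta),Alpha).
Zeta and Gamma form a cherry on this tree, so they are sister taxa.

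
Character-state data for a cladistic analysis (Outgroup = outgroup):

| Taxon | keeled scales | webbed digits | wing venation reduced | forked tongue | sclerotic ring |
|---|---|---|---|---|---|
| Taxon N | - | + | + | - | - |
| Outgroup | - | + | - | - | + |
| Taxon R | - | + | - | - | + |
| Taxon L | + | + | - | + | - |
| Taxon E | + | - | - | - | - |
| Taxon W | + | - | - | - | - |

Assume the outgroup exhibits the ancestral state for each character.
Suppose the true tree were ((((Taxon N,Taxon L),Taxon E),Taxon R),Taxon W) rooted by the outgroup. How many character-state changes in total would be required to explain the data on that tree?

Map each character onto ((((Taxon N,Taxon L),Taxon E),Taxon R),Taxon W) (rooted by Outgroup) and count the minimum state changes it requires (Fitch parsimony):
keeled scales: 3; webbed digits: 2; wing venation reduced: 1; forked tongue: 1; sclerotic ring: 2.
Total tree length = 9.

9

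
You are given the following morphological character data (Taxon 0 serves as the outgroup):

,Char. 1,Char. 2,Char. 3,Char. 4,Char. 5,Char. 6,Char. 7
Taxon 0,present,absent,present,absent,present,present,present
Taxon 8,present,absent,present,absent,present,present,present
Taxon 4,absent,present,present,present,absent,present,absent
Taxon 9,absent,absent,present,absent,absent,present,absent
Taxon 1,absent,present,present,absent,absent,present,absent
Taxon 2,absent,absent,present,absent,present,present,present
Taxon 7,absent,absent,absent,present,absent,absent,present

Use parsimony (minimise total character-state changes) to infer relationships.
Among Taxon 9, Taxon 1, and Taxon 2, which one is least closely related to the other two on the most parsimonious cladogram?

Character polarity is set by the outgroup: the derived state is whichever differs from the outgroup's state, so for Char. 1, Char. 3, Char. 5, Char. 6, Char. 7 the derived state is 'absent', and for the remaining characters it is 'present'.
Only Taxon 1, Taxon 2, Taxon 4, Taxon 7, and Taxon 9 show the derived state 'absent' for Char. 1, supporting them as a clade.
Only Taxon 1 and Taxon 4 show the derived state 'present' for Char. 2, supporting them as a clade.
Char. 3 (derived state 'absent') is unique to Taxon 7 (autapomorphy; uninformative for grouping).
Char. 4 groups Taxon 4 and Taxon 7, which is incompatible with the clades supported by the remaining characters; treating it as convergent (homoplasy) costs fewer steps than any alternative tree.
Only Taxon 1, Taxon 4, Taxon 7, and Taxon 9 show the derived state 'absent' for Char. 5, supporting them as a clade.
Char. 6 (derived state 'absent') is unique to Taxon 7 (autapomorphy; uninformative for grouping).
Only Taxon 1, Taxon 4, and Taxon 9 show the derived state 'absent' for Char. 7, supporting them as a clade.
Most parsimonious ingroup topology: (Taxon 8,((((Taxon 4,Taxon 1),Taxon 9),Taxon 7),Taxon 2)).
Taxon 1 and Taxon 9 share a more recent common ancestor with each other than either does with Taxon 2, so Taxon 2 is the least closely related of the three.

Taxon 2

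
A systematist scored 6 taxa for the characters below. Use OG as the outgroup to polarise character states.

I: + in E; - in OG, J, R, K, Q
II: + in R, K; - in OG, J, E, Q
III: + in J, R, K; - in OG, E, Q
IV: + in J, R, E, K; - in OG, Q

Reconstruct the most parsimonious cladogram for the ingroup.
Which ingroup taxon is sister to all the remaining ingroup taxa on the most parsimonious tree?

Q

The outgroup has state '-' for every character, so '+' is the derived state throughout.
I (derived state '+') is unique to E (autapomorphy; uninformative for grouping).
II (derived state '+') is shared by K and R — a synapomorphy uniting that clade.
Only J, K, and R show the derived state '+' for III, supporting them as a clade.
IV: derived state '+' in E, J, K, and R only — synapomorphy for {E, J, K, R}.
Most parsimonious ingroup topology: (((J,(R,K)),E),Q).
Q is sister to the clade containing all other ingroup taxa, so it is the earliest-diverging (most basal) ingroup lineage.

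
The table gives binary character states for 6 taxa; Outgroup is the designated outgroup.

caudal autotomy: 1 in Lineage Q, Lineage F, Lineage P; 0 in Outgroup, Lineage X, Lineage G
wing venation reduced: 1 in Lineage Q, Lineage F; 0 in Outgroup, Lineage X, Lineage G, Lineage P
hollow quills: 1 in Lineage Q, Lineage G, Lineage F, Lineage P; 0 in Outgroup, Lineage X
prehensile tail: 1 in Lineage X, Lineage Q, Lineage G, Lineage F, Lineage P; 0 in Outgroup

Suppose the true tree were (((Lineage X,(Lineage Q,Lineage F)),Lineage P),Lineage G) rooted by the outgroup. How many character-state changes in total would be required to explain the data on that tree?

6

Map each character onto (((Lineage X,(Lineage Q,Lineage F)),Lineage P),Lineage G) (rooted by Outgroup) and count the minimum state changes it requires (Fitch parsimony):
caudal autotomy: 2; wing venation reduced: 1; hollow quills: 2; prehensile tail: 1.
Total tree length = 6.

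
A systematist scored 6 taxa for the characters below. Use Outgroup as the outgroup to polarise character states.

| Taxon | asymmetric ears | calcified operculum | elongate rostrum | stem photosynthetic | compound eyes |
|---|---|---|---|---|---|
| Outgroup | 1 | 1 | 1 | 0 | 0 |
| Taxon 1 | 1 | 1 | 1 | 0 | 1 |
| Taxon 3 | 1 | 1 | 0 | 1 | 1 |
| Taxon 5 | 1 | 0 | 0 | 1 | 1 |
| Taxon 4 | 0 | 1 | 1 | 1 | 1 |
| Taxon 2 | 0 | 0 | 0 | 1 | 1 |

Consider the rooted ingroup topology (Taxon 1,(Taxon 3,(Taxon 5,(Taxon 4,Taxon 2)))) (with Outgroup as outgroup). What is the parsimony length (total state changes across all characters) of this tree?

7

Map each character onto (Taxon 1,(Taxon 3,(Taxon 5,(Taxon 4,Taxon 2)))) (rooted by Outgroup) and count the minimum state changes it requires (Fitch parsimony):
asymmetric ears: 1; calcified operculum: 2; elongate rostrum: 2; stem photosynthetic: 1; compound eyes: 1.
Total tree length = 7.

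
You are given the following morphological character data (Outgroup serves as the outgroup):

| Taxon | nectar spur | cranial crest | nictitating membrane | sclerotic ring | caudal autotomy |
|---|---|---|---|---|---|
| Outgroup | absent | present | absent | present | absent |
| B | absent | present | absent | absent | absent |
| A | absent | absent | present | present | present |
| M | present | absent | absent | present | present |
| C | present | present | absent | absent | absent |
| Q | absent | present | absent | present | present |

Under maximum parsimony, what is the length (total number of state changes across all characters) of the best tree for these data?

6

Character polarity is set by the outgroup: the derived state is whichever differs from the outgroup's state, so for cranial crest, sclerotic ring the derived state is 'absent', and for the remaining characters it is 'present'.
nectar spur (state 'present') occurs in C and M but conflicts with the nesting implied by the other characters — most parsimoniously interpreted as homoplasy.
cranial crest: derived state 'absent' in A and M only — synapomorphy for {A, M}.
nictitating membrane (derived state 'present') is unique to A (autapomorphy; uninformative for grouping).
sclerotic ring (derived state 'absent') is shared by B and C — a synapomorphy uniting that clade.
caudal autotomy: derived state 'present' in A, M, and Q only — synapomorphy for {A, M, Q}.
Most parsimonious ingroup topology: ((B,C),((A,M),Q)).
Changes per character on this tree: nectar spur: 2; cranial crest: 1; nictitating membrane: 1; sclerotic ring: 1; caudal autotomy: 1.
Total = 6.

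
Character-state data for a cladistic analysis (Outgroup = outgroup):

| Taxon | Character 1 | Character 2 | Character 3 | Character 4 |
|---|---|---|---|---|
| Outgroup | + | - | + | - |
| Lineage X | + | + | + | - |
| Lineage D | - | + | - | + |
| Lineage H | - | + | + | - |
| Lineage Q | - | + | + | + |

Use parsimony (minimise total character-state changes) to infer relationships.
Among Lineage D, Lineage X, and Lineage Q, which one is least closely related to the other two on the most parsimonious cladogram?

Character polarity is set by the outgroup: the derived state is whichever differs from the outgroup's state, so for Character 1, Character 3 the derived state is '-', and for the remaining characters it is '+'.
Character 1 (derived state '-') is shared by Lineage D, Lineage H, and Lineage Q — a synapomorphy uniting that clade.
Character 2 (derived state '+') is shared by all ingroup taxa — unites the whole ingroup.
Character 3 (derived state '-') is unique to Lineage D (autapomorphy; uninformative for grouping).
Character 4 (derived state '+') is shared by Lineage D and Lineage Q — a synapomorphy uniting that clade.
Most parsimonious ingroup topology: (Lineage X,((Lineage D,Lineage Q),Lineage H)).
Lineage D and Lineage Q share a more recent common ancestor with each other than either does with Lineage X, so Lineage X is the least closely related of the three.

Lineage X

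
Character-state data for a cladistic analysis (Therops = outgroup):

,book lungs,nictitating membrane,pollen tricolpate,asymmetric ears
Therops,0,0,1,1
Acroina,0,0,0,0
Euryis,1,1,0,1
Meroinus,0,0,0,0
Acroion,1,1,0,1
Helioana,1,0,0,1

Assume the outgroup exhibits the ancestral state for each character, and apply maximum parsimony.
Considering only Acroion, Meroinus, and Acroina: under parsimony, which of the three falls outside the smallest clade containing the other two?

Character polarity is set by the outgroup: the derived state is whichever differs from the outgroup's state, so for pollen tricolpate, asymmetric ears the derived state is '0', and for the remaining characters it is '1'.
Only Acroion, Euryis, and Helioana show the derived state '1' for book lungs, supporting them as a clade.
nictitating membrane (derived state '1') is shared by Acroion and Euryis — a synapomorphy uniting that clade.
All ingroup taxa share the derived state '0' for pollen tricolpate; it defines the ingroup but does not resolve relationships within it.
Only Acroina and Meroinus show the derived state '0' for asymmetric ears, supporting them as a clade.
Most parsimonious ingroup topology: ((Acroina,Meroinus),((Euryis,Acroion),Helioana)).
Acroina and Meroinus share a more recent common ancestor with each other than either does with Acroion, so Acroion is the least closely related of the three.

Acroion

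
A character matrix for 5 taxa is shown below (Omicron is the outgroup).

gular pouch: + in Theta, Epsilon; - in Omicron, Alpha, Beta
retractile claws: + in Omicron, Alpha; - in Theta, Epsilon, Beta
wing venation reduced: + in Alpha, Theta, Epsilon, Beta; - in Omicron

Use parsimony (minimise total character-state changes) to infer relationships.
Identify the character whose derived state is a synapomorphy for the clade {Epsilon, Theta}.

gular pouch

Character polarity is set by the outgroup: the derived state is whichever differs from the outgroup's state, so for retractile claws the derived state is '-', and for the remaining characters it is '+'.
gular pouch (derived state '+') is shared by Epsilon and Theta — a synapomorphy uniting that clade.
Only Beta, Epsilon, and Theta show the derived state '-' for retractile claws, supporting them as a clade.
All ingroup taxa share the derived state '+' for wing venation reduced; it defines the ingroup but does not resolve relationships within it.
Most parsimonious ingroup topology: (Alpha,((Theta,Epsilon),Beta)).
The clade {Epsilon, Theta} is supported by gular pouch: its derived state '+' occurs in exactly those taxa and in no other taxon (including the outgroup).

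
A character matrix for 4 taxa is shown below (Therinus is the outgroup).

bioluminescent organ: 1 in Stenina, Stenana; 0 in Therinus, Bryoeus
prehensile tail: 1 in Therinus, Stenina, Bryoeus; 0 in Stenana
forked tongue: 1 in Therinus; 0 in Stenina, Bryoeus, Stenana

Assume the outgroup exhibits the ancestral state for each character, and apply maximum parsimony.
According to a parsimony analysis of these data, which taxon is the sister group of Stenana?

Stenina

Character polarity is set by the outgroup: the derived state is whichever differs from the outgroup's state, so for prehensile tail, forked tongue the derived state is '0', and for the remaining characters it is '1'.
Only Stenana and Stenina show the derived state '1' for bioluminescent organ, supporting them as a clade.
prehensile tail: derived state '0' in Stenana only — an autapomorphy, so it tells us nothing about relationships among taxa.
All ingroup taxa share the derived state '0' for forked tongue; it defines the ingroup but does not resolve relationships within it.
Most parsimonious ingroup topology: ((Stenina,Stenana),Bryoeus).
Stenana and Stenina form a cherry on this tree, so they are sister taxa.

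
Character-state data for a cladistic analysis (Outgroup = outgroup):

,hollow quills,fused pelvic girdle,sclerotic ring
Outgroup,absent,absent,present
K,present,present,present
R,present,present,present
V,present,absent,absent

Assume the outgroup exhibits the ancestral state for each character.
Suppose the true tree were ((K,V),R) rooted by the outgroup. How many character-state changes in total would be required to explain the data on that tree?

Map each character onto ((K,V),R) (rooted by Outgroup) and count the minimum state changes it requires (Fitch parsimony):
hollow quills: 1; fused pelvic girdle: 2; sclerotic ring: 1.
Total tree length = 4.

4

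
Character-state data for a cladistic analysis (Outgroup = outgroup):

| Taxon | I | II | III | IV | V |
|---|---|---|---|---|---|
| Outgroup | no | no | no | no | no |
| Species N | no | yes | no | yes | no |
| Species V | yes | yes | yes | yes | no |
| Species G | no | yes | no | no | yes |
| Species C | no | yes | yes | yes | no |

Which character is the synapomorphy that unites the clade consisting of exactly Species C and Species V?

III

The outgroup has state 'no' for every character, so 'yes' is the derived state throughout.
I (derived state 'yes') is unique to Species V (autapomorphy; uninformative for grouping).
All ingroup taxa share the derived state 'yes' for II; it defines the ingroup but does not resolve relationships within it.
Only Species C and Species V show the derived state 'yes' for III, supporting them as a clade.
Only Species C, Species N, and Species V show the derived state 'yes' for IV, supporting them as a clade.
V: derived state 'yes' in Species G only — an autapomorphy, so it tells us nothing about relationships among taxa.
Most parsimonious ingroup topology: ((Species N,(Species V,Species C)),Species G).
The clade {Species C, Species V} is supported by III: its derived state 'yes' occurs in exactly those taxa and in no other taxon (including the outgroup).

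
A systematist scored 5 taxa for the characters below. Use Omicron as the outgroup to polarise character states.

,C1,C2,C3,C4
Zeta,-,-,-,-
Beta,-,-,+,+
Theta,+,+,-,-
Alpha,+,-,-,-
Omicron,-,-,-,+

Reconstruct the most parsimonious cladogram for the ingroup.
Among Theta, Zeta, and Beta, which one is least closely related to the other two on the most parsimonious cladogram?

Character polarity is set by the outgroup: the derived state is whichever differs from the outgroup's state, so for C4 the derived state is '-', and for the remaining characters it is '+'.
Only Alpha and Theta show the derived state '+' for C1, supporting them as a clade.
C2: derived state '+' in Theta only — an autapomorphy, so it tells us nothing about relationships among taxa.
C3: derived state '+' in Beta only — an autapomorphy, so it tells us nothing about relationships among taxa.
Only Alpha, Theta, and Zeta show the derived state '-' for C4, supporting them as a clade.
Most parsimonious ingroup topology: (Beta,((Alpha,Theta),Zeta)).
Theta and Zeta share a more recent common ancestor with each other than either does with Beta, so Beta is the least closely related of the three.

Beta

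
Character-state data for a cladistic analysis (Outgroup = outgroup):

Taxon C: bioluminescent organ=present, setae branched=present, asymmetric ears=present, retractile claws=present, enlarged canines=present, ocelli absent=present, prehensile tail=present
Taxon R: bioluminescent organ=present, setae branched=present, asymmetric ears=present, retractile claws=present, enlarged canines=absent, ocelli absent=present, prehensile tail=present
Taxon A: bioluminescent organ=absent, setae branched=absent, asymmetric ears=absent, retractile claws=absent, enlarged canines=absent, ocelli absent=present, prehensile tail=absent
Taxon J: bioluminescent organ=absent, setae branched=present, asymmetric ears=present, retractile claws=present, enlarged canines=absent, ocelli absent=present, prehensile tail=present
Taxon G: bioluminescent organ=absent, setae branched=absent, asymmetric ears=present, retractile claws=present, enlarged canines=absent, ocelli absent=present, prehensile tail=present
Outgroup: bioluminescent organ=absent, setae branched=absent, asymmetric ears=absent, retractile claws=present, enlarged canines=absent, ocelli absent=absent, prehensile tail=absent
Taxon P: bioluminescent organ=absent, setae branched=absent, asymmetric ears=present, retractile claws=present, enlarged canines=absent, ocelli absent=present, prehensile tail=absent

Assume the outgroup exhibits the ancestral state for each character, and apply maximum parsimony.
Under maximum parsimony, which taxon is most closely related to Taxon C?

Taxon R

Character polarity is set by the outgroup: the derived state is whichever differs from the outgroup's state, so for retractile claws the derived state is 'absent', and for the remaining characters it is 'present'.
bioluminescent organ: derived state 'present' in Taxon C and Taxon R only — synapomorphy for {Taxon C, Taxon R}.
Only Taxon C, Taxon J, and Taxon R show the derived state 'present' for setae branched, supporting them as a clade.
Only Taxon C, Taxon G, Taxon J, Taxon P, and Taxon R show the derived state 'present' for asymmetric ears, supporting them as a clade.
retractile claws: derived state 'absent' in Taxon A only — an autapomorphy, so it tells us nothing about relationships among taxa.
enlarged canines (derived state 'present') is unique to Taxon C (autapomorphy; uninformative for grouping).
ocelli absent (derived state 'present') is shared by all ingroup taxa — unites the whole ingroup.
Only Taxon C, Taxon G, Taxon J, and Taxon R show the derived state 'present' for prehensile tail, supporting them as a clade.
Most parsimonious ingroup topology: (Taxon A,((((Taxon R,Taxon C),Taxon J),Taxon G),Taxon P)).
Taxon C and Taxon R form a cherry on this tree, so they are sister taxa.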